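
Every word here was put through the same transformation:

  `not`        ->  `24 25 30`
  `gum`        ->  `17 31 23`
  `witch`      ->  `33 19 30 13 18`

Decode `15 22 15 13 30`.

n is letter #14 and maps to 24: an offset of 10. The number is (letter's place in the alphabet, a=1) + 10.
Reversing it on 15 22 15 13 30: 15→(15−10)÷1=5=e, 22→(22−10)÷1=12=l, 15→(15−10)÷1=5=e, 13→(13−10)÷1=3=c, 30→(30−10)÷1=20=t.

elect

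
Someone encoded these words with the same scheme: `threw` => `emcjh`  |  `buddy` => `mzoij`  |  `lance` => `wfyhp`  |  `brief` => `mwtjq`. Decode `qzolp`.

Shifts by position in threw: pos 0: t→e (+11), pos 1: h→m (+5), pos 2: r→c (+11), pos 3: e→j (+5) — repeating every 2. A repeating key of period 2 is used — shifts +11, +5 over and over.
Reversing it on qzolp: q−11=f, z−5=u, o−11=d, l−5=g, p−11=e.

fudge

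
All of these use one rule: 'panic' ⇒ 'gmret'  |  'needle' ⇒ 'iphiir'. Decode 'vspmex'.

The output letters match the input read backwards, each shifted +4: panic reversed is cinap. The word is reversed, then every letter is shifted forward by 4.
Undoing it on vspmex: shift back: v−4=r, s−4=o, p−4=l, m−4=i, e−4=a, x−4=t → roliat; then reverse → tailor.

tailor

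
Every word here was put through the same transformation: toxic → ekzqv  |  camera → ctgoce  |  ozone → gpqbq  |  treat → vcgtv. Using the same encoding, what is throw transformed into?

yqtjv

The output letters match the input read backwards, each shifted +2: toxic reversed is cixot. The word is reversed, then every letter is shifted forward by 2.
For throw: reverse → worht; then shift: w+2=y, o+2=q, r+2=t, h+2=j, t+2=v.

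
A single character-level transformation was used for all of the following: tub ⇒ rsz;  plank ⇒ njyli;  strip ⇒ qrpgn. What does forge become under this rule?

dmpec

Compare letters: t→r is +24, u→s is +24, b→z is +24 — a constant shift. This is a Caesar cipher with shift 24.
Applying it to forge: f+24=d, o+24=m, r+24=p, g+24=e, e+24=c.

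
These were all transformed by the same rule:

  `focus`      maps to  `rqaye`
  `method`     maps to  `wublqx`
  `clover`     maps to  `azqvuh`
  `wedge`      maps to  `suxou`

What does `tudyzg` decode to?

Treating letters as 0–25, the rule is x ↦ 23x + 6 (mod 26).
Decoding tudyzg: t(19)→17·(19−6)≡13=n; u(20)→17·(20−6)≡4=e; d(3)→17·(3−6)≡1=b; y(24)→17·(24−6)≡20=u; z(25)→17·(25−6)≡11=l; g(6)→17·(6−6)≡0=a (all mod 26).

nebula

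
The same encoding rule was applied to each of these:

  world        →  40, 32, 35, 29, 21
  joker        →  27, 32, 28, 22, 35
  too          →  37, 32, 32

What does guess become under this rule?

w is letter #23 and maps to 40: an offset of 17. Letters become their 1-based position plus 17 (so a→18, b→19, …).
For guess: g=7→24, u=21→38, e=5→22, s=19→36, s=19→36.

24, 38, 22, 36, 36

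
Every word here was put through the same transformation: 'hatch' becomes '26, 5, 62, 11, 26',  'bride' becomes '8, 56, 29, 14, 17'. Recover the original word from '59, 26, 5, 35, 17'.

shake

The formula is n = 3×(alphabet index, a=1) + 2.
Undoing it on 59, 26, 5, 35, 17: 59→(59−2)÷3=19=s, 26→(26−2)÷3=8=h, 5→(5−2)÷3=1=a, 35→(35−2)÷3=11=k, 17→(17−2)÷3=5=e.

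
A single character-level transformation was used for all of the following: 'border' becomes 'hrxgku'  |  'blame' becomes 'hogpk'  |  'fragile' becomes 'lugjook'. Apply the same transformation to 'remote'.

xhsrzh

Shifts by position in border: pos 0: b→h (+6), pos 1: o→r (+3), pos 2: r→x (+6), pos 3: d→g (+3) — repeating every 2. The shifts repeat in a cycle of length 2: positions 0,1,… shift by +6, +3, then the pattern repeats.
For remote: r+6=x, e+3=h, m+6=s, o+3=r, t+6=z, e+3=h.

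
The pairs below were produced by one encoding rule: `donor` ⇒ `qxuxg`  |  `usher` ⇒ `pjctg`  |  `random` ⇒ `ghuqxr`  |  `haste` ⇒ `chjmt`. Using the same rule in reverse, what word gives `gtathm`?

d(3)→q(16) and o(14)→x(23) fit y≡3x+7 (mod 26); the inverse of 3 mod 26 is 9. This is an affine cipher: with a=0,…,z=25, each position x becomes (3x+7) mod 26.
Reversing it on gtathm: g(6)→9·(6−7)≡17=r; t(19)→9·(19−7)≡4=e; a(0)→9·(0−7)≡15=p; t(19)→9·(19−7)≡4=e; h(7)→9·(7−7)≡0=a; m(12)→9·(12−7)≡19=t (all mod 26).

repeat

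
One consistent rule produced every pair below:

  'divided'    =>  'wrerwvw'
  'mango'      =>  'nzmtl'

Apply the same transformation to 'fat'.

This is the alphabet-reversal cipher (Atbash): a becomes z, b becomes y, etc.
On fat: f↔u, a↔z, t↔g.

uzg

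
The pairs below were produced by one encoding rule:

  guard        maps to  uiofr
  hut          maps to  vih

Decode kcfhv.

Compare letters: g→u is +14, u→i is +14, a→o is +14 — a constant shift. Each letter is shifted forward by 14 in the alphabet (a Caesar shift of +14).
Undoing it on kcfhv: k−14=w, c−14=o, f−14=r, h−14=t, v−14=h.

worth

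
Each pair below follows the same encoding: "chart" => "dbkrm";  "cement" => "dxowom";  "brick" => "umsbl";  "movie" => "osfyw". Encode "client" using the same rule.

The output letters match the input read backwards, each shifted +10: chart reversed is trahc. The word is reversed, then every letter is shifted forward by 10.
Applying it to client: reverse → tneilc; then shift: t+10=d, n+10=x, e+10=o, i+10=s, l+10=v, c+10=m.

dxosvm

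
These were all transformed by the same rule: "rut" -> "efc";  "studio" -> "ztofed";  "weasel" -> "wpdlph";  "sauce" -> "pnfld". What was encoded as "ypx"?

men

Two steps: reverse the string, then apply a Caesar shift of +11.
Reversing it on ypx: shift back: y−11=n, p−11=e, x−11=m → nem; then reverse → men.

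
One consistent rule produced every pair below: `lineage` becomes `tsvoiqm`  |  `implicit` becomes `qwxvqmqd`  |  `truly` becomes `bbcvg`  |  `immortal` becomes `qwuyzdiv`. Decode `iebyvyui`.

autonomy

Shifts by position in lineage: pos 0: l→t (+8), pos 1: i→s (+10), pos 2: n→v (+8), pos 3: e→o (+10) — repeating every 2. A repeating key of period 2 is used — shifts +8, +10 over and over.
Undoing it on iebyvyui: i−8=a, e−10=u, b−8=t, y−10=o, v−8=n, y−10=o, u−8=m, i−10=y.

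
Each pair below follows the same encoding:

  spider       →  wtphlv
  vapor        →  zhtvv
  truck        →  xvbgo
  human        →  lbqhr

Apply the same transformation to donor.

hvrvv

Vowels shift forward by 7 and consonants shift forward by 4.
On donor: d(cons)+4=h, o(vowel)+7=v, n(cons)+4=r, o(vowel)+7=v, r(cons)+4=v.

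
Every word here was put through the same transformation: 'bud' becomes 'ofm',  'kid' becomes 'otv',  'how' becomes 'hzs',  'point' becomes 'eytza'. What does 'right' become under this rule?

esrtc

The output letters match the input read backwards, each shifted +11: bud reversed is dub. Read the word backwards and shift each letter +11.
On right: reverse → thgir; then shift: t+11=e, h+11=s, g+11=r, i+11=t, r+11=c.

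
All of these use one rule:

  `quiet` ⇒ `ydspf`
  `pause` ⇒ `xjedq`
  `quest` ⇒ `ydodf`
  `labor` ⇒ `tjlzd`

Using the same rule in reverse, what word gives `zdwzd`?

In quiet: q→y is +8, u→d is +9, i→s is +10, e→p is +11 — the shift increases by 1 each position. Each letter shifts forward by (position + 8), i.e. 8, 9, 10, … — the shift grows by one for each successive letter.
Reversing it on zdwzd: z−8=r, d−9=u, w−10=m, z−11=o, d−12=r.

rumor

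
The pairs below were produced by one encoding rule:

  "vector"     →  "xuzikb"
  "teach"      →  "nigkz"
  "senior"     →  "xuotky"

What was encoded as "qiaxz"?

The output letters match the input read backwards, each shifted +6: vector reversed is rotcev. The word is reversed, then every letter is shifted forward by 6.
Decoding qiaxz: shift back: q−6=k, i−6=c, a−6=u, x−6=r, z−6=t → kcurt; then reverse → truck.

truck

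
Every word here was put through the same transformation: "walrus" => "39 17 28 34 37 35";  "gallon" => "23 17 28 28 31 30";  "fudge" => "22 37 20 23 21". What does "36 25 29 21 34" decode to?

timer

w is letter #23 and maps to 39: an offset of 16. Letters become their 1-based position plus 16 (so a→17, b→18, …).
Decoding 36 25 29 21 34: 36→(36−16)÷1=20=t, 25→(25−16)÷1=9=i, 29→(29−16)÷1=13=m, 21→(21−16)÷1=5=e, 34→(34−16)÷1=18=r.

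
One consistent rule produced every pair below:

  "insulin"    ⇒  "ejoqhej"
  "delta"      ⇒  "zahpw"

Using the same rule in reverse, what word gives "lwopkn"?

Compare letters: i→e is +22, n→j is +22, s→o is +22 — a constant shift. This is a Caesar cipher with shift 22.
Decoding lwopkn: l−22=p, w−22=a, o−22=s, p−22=t, k−22=o, n−22=r.

pastor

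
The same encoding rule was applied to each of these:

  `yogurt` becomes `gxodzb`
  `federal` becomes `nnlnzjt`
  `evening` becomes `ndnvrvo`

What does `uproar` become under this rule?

dxzxjz

The shift depends on letter class: consonant y→g is +8, but vowel o→x is +9. Two shifts are in play — +9 for a/e/i/o/u, +8 for every other letter.
On uproar: u(vowel)+9=d, p(cons)+8=x, r(cons)+8=z, o(vowel)+9=x, a(vowel)+9=j, r(cons)+8=z.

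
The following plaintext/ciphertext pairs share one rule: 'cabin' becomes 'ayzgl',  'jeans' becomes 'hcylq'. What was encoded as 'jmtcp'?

Compare letters: c→a is +24, a→y is +24, b→z is +24 — a constant shift. Every letter moves 24 places later in the alphabet, wrapping around z→a.
Decoding jmtcp: j−24=l, m−24=o, t−24=v, c−24=e, p−24=r.

lover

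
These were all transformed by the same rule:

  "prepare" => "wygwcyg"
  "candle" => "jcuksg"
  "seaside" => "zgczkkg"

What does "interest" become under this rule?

kuagygza

The shift depends on letter class: consonant p→w is +7, but vowel e→g is +2. The rule splits by letter class: vowels +2, consonants +7.
On interest: i(vowel)+2=k, n(cons)+7=u, t(cons)+7=a, e(vowel)+2=g, r(cons)+7=y, e(vowel)+2=g, s(cons)+7=z, t(cons)+7=a.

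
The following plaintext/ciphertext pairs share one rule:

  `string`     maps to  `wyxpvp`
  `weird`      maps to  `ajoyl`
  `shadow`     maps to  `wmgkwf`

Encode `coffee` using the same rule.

gtlmmn

In string: s→w is +4, t→y is +5, r→x is +6, i→p is +7 — the shift increases by 1 each position. Letter i (0-indexed) is shifted by i+4, so successive shifts are 4, 5, 6, ….
On coffee: c+4=g, o+5=t, f+6=l, f+7=m, e+8=m, e+9=n.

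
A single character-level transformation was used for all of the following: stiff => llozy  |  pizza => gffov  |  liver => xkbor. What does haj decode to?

dub

The output letters match the input read backwards, each shifted +6: stiff reversed is ffits. Read the word backwards and shift each letter +6.
Reversing it on haj: shift back: h−6=b, a−6=u, j−6=d → bud; then reverse → dub.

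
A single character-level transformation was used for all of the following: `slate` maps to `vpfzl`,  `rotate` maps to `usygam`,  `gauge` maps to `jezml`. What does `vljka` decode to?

sheet

In slate: s→v is +3, l→p is +4, a→f is +5, t→z is +6 — the shift increases by 1 each position. Letter i (0-indexed) is shifted by i+3, so successive shifts are 3, 4, 5, ….
Undoing it on vljka: v−3=s, l−4=h, j−5=e, k−6=e, a−7=t.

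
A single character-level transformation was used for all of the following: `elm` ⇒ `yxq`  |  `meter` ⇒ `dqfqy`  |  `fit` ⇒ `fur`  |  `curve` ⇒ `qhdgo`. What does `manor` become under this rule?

dazmy

The output letters match the input read backwards, each shifted +12: elm reversed is mle. The word is reversed, then every letter is shifted forward by 12.
For manor: reverse → ronam; then shift: r+12=d, o+12=a, n+12=z, a+12=m, m+12=y.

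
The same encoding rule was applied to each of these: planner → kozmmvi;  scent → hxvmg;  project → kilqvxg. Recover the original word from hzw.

sad

Each pair mirrors across the alphabet (p↔k, l↔o, a↔z): positions sum to 25. Each letter is replaced by its mirror in the alphabet: a↔z, b↔y, c↔x, and so on (the Atbash cipher).
Undoing it on hzw: h↔s, z↔a, w↔d.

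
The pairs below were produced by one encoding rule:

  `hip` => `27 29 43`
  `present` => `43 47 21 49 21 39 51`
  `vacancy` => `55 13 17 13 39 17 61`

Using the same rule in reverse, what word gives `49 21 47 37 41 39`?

h(#8)→27 and i(#9)→29: differences scale by 2, so n = 2·pos + 11. The formula is n = 2×(alphabet index, a=1) + 11.
Reversing it on 49 21 47 37 41 39: 49→(49−11)÷2=19=s, 21→(21−11)÷2=5=e, 47→(47−11)÷2=18=r, 37→(37−11)÷2=13=m, 41→(41−11)÷2=15=o, 39→(39−11)÷2=14=n.

sermon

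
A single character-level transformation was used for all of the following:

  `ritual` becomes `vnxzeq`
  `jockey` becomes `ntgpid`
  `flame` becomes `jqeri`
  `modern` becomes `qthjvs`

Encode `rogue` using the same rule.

Shifts by position in ritual: pos 0: r→v (+4), pos 1: i→n (+5), pos 2: t→x (+4), pos 3: u→z (+5) — repeating every 2. The shifts repeat in a cycle of length 2: positions 0,1,… shift by +4, +5, then the pattern repeats.
On rogue: r+4=v, o+5=t, g+4=k, u+5=z, e+4=i.

vtkzi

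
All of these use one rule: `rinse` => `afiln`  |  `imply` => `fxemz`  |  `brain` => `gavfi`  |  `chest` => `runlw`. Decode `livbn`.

snake

This is an affine cipher: with a=0,…,z=25, each position x becomes (11x+21) mod 26.
Decoding livbn: l(11)→19·(11−21)≡18=s; i(8)→19·(8−21)≡13=n; v(21)→19·(21−21)≡0=a; b(1)→19·(1−21)≡10=k; n(13)→19·(13−21)≡4=e (all mod 26).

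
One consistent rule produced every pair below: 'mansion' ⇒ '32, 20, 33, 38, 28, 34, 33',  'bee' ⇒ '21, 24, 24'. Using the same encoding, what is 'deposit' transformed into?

m is letter #13 and maps to 32: an offset of 19. Each letter is replaced by its alphabet position (a=1..z=26) + 19.
On deposit: d=4→23, e=5→24, p=16→35, o=15→34, s=19→38, i=9→28, t=20→39.

23, 24, 35, 34, 38, 28, 39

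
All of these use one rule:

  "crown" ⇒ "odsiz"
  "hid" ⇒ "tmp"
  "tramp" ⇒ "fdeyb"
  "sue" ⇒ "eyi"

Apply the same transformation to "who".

The shift depends on letter class: consonant c→o is +12, but vowel o→s is +4. Two shifts are in play — +4 for a/e/i/o/u, +12 for every other letter.
For who: w(cons)+12=i, h(cons)+12=t, o(vowel)+4=s.

its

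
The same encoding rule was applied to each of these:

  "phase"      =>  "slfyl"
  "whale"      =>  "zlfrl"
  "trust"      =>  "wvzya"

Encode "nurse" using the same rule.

qywyl

In phase: p→s is +3, h→l is +4, a→f is +5, s→y is +6 — the shift increases by 1 each position. The shift increases by 1 at each position, starting from +3: 3, 4, 5, ….
Applying it to nurse: n+3=q, u+4=y, r+5=w, s+6=y, e+7=l.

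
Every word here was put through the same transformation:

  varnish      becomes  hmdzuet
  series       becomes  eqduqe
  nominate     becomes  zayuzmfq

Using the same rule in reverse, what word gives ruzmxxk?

Compare letters: v→h is +12, a→m is +12, r→d is +12 — a constant shift. Each letter is shifted forward by 12 in the alphabet (a Caesar shift of +12).
Reversing it on ruzmxxk: r−12=f, u−12=i, z−12=n, m−12=a, x−12=l, x−12=l, k−12=y.

finally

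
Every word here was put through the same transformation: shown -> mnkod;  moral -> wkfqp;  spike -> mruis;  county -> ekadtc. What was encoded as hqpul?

valid

Treating letters as 0–25, the rule is x ↦ 7x + 16 (mod 26).
Decoding hqpul: h(7)→15·(7−16)≡21=v; q(16)→15·(16−16)≡0=a; p(15)→15·(15−16)≡11=l; u(20)→15·(20−16)≡8=i; l(11)→15·(11−16)≡3=d (all mod 26).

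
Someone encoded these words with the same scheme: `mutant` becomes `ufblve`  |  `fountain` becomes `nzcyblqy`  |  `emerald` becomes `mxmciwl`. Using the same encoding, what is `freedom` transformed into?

ncmplzu

A repeating key of period 2 is used — shifts +8, +11 over and over.
Applying it to freedom: f+8=n, r+11=c, e+8=m, e+11=p, d+8=l, o+11=z, m+8=u.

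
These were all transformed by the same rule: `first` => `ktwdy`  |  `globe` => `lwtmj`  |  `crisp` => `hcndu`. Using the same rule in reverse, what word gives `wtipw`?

Shifts by position in first: pos 0: f→k (+5), pos 1: i→t (+11), pos 2: r→w (+5), pos 3: s→d (+11) — repeating every 2. It's a Vigenère-style cipher with numeric key [5,11]: position i shifts by key[i mod 2].
Undoing it on wtipw: w−5=r, t−11=i, i−5=d, p−11=e, w−5=r.

rider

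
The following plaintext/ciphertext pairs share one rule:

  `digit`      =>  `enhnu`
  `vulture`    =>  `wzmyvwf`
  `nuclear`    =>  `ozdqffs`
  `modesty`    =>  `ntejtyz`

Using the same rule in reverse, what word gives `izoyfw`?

Shifts by position in digit: pos 0: d→e (+1), pos 1: i→n (+5), pos 2: g→h (+1), pos 3: i→n (+5) — repeating every 2. A repeating key of period 2 is used — shifts +1, +5 over and over.
Reversing it on izoyfw: i−1=h, z−5=u, o−1=n, y−5=t, f−1=e, w−5=r.

hunter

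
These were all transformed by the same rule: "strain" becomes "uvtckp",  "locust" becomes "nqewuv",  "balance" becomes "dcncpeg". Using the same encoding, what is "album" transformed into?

Compare letters: s→u is +2, t→v is +2, r→t is +2 — a constant shift. This is a Caesar cipher with shift 2.
Applying it to album: a+2=c, l+2=n, b+2=d, u+2=w, m+2=o.

cndwo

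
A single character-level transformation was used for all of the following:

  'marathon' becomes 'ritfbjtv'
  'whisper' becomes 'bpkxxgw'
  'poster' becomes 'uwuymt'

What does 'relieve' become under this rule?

wmnnmxj

Shifts by position in marathon: pos 0: m→r (+5), pos 1: a→i (+8), pos 2: r→t (+2), pos 3: a→f (+5), pos 4: t→b (+8), pos 5: h→j (+2) — repeating every 3. A repeating key of period 3 is used — shifts +5, +8, +2 over and over.
On relieve: r+5=w, e+8=m, l+2=n, i+5=n, e+8=m, v+2=x, e+5=j.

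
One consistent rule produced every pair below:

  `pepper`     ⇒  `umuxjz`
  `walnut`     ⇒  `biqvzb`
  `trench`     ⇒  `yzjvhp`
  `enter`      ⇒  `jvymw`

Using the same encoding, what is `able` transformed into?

Shifts by position in pepper: pos 0: p→u (+5), pos 1: e→m (+8), pos 2: p→u (+5), pos 3: p→x (+8) — repeating every 2. A repeating key of period 2 is used — shifts +5, +8 over and over.
For able: a+5=f, b+8=j, l+5=q, e+8=m.

fjqm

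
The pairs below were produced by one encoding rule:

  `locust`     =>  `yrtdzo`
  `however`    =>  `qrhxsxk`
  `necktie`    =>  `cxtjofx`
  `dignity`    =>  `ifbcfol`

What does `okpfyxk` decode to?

trailer

l(11)→y(24) and o(14)→r(17) fit y≡15x+15 (mod 26); the inverse of 15 mod 26 is 7. Treating letters as 0–25, the rule is x ↦ 15x + 15 (mod 26).
Reversing it on okpfyxk: o(14)→7·(14−15)≡19=t; k(10)→7·(10−15)≡17=r; p(15)→7·(15−15)≡0=a; f(5)→7·(5−15)≡8=i; y(24)→7·(24−15)≡11=l; x(23)→7·(23−15)≡4=e; k(10)→7·(10−15)≡17=r (all mod 26).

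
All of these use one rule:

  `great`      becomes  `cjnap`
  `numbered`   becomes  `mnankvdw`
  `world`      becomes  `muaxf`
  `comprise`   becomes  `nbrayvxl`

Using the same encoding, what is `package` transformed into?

npjtljy

The output letters match the input read backwards, each shifted +9: great reversed is taerg. Two steps: reverse the string, then apply a Caesar shift of +9.
For package: reverse → egakcap; then shift: e+9=n, g+9=p, a+9=j, k+9=t, c+9=l, a+9=j, p+9=y.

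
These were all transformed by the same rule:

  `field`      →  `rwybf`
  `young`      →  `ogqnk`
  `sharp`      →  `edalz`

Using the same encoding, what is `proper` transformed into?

f(5)→r(17) and i(8)→w(22) fit y≡19x+0 (mod 26); the inverse of 19 mod 26 is 11. This is an affine cipher: with a=0,…,z=25, each position x becomes (19x+0) mod 26.
On proper: p(15)→19·15+0≡25=z; r(17)→19·17+0≡11=l; o(14)→19·14+0≡6=g; p(15)→19·15+0≡25=z; e(4)→19·4+0≡24=y; r(17)→19·17+0≡11=l (all mod 26).

zlgzyl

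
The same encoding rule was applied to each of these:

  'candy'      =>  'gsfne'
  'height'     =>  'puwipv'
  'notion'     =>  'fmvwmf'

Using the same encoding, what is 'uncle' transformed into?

c(2)→g(6) and a(0)→s(18) fit y≡7x+18 (mod 26); the inverse of 7 mod 26 is 15. Treating letters as 0–25, the rule is x ↦ 7x + 18 (mod 26).
On uncle: u(20)→7·20+18≡2=c; n(13)→7·13+18≡5=f; c(2)→7·2+18≡6=g; l(11)→7·11+18≡17=r; e(4)→7·4+18≡20=u (all mod 26).

cfgru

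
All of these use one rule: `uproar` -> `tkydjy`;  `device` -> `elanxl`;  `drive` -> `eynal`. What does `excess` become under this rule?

loxlff

Treating letters as 0–25, the rule is x ↦ 7x + 9 (mod 26).
On excess: e(4)→7·4+9≡11=l; x(23)→7·23+9≡14=o; c(2)→7·2+9≡23=x; e(4)→7·4+9≡11=l; s(18)→7·18+9≡5=f; s(18)→7·18+9≡5=f (all mod 26).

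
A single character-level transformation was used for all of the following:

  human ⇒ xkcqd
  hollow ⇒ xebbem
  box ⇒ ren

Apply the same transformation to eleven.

ubulud

Every letter moves 16 places later in the alphabet, wrapping around z→a.
For eleven: e+16=u, l+16=b, e+16=u, v+16=l, e+16=u, n+16=d.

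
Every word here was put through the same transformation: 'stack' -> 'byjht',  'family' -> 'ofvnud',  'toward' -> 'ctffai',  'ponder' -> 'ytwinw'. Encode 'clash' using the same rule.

lqjxq

Shifts by position in stack: pos 0: s→b (+9), pos 1: t→y (+5), pos 2: a→j (+9), pos 3: c→h (+5) — repeating every 2. The shifts repeat in a cycle of length 2: positions 0,1,… shift by +9, +5, then the pattern repeats.
Applying it to clash: c+9=l, l+5=q, a+9=j, s+5=x, h+9=q.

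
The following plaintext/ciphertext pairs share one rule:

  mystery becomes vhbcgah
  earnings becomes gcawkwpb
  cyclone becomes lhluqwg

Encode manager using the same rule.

Vowels shift forward by 2 and consonants shift forward by 9.
Applying it to manager: m(cons)+9=v, a(vowel)+2=c, n(cons)+9=w, a(vowel)+2=c, g(cons)+9=p, e(vowel)+2=g, r(cons)+9=a.

vcwcpga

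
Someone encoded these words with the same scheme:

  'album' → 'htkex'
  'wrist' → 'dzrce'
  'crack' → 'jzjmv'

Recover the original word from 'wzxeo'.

In album: a→h is +7, l→t is +8, b→k is +9, u→e is +10 — the shift increases by 1 each position. Each letter shifts forward by (position + 7), i.e. 7, 8, 9, … — the shift grows by one for each successive letter.
Undoing it on wzxeo: w−7=p, z−8=r, x−9=o, e−10=u, o−11=d.

proud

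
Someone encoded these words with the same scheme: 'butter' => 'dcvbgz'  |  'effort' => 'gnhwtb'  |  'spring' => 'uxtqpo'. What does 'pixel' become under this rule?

Shifts by position in butter: pos 0: b→d (+2), pos 1: u→c (+8), pos 2: t→v (+2), pos 3: t→b (+8) — repeating every 2. It's a Vigenère-style cipher with numeric key [2,8]: position i shifts by key[i mod 2].
Applying it to pixel: p+2=r, i+8=q, x+2=z, e+8=m, l+2=n.

rqzmn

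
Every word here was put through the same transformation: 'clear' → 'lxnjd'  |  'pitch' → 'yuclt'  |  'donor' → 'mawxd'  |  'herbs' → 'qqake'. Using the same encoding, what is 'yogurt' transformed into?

hapddc

Shifts by position in clear: pos 0: c→l (+9), pos 1: l→x (+12), pos 2: e→n (+9), pos 3: a→j (+9), pos 4: r→d (+12) — repeating every 3. A repeating key of period 3 is used — shifts +9, +12, +9 over and over.
On yogurt: y+9=h, o+12=a, g+9=p, u+9=d, r+12=d, t+9=c.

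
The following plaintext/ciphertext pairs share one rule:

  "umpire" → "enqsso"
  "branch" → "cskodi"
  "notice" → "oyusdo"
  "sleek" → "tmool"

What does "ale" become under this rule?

kmo

The rule splits by letter class: vowels +10, consonants +1.
On ale: a(vowel)+10=k, l(cons)+1=m, e(vowel)+10=o.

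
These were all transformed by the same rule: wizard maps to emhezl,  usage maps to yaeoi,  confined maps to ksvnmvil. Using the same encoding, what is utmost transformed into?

The shift depends on letter class: consonant w→e is +8, but vowel i→m is +4. The rule splits by letter class: vowels +4, consonants +8.
On utmost: u(vowel)+4=y, t(cons)+8=b, m(cons)+8=u, o(vowel)+4=s, s(cons)+8=a, t(cons)+8=b.

ybusab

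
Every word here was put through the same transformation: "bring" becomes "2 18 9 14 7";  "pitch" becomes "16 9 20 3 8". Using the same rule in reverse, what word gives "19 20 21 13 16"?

stump

b is letter #2 and maps to 2: an offset of 0. Letters become their 1-indexed alphabet positions: a=1 … z=26.
Decoding 19 20 21 13 16: 19=s, 20=t, 21=u, 13=m, 16=p.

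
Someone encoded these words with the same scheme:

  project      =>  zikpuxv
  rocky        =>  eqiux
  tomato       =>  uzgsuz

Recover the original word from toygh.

basin

The output letters match the input read backwards, each shifted +6: project reversed is tcejorp. The word is reversed, then every letter is shifted forward by 6.
Decoding toygh: shift back: t−6=n, o−6=i, y−6=s, g−6=a, h−6=b → nisab; then reverse → basin.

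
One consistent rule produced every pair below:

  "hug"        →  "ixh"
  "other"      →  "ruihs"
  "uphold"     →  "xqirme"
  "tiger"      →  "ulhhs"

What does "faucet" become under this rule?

The shift depends on letter class: consonant h→i is +1, but vowel u→x is +3. Two shifts are in play — +3 for a/e/i/o/u, +1 for every other letter.
Applying it to faucet: f(cons)+1=g, a(vowel)+3=d, u(vowel)+3=x, c(cons)+1=d, e(vowel)+3=h, t(cons)+1=u.

gdxdhu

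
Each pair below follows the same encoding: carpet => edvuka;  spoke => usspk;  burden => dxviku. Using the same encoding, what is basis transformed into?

ddwny

In carpet: c→e is +2, a→d is +3, r→v is +4, p→u is +5 — the shift increases by 1 each position. The shift increases by 1 at each position, starting from +2: 2, 3, 4, ….
Applying it to basis: b+2=d, a+3=d, s+4=w, i+5=n, s+6=y.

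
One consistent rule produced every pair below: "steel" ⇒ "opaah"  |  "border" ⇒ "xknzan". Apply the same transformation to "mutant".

iqpwjp

Compare letters: s→o is +22, t→p is +22, e→a is +22 — a constant shift. This is a Caesar cipher with shift 22.
Applying it to mutant: m+22=i, u+22=q, t+22=p, a+22=w, n+22=j, t+22=p.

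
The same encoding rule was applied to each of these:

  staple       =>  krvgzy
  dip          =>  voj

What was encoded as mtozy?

Read the word backwards and shift each letter +6.
Reversing it on mtozy: shift back: m−6=g, t−6=n, o−6=i, z−6=t, y−6=s → gnits; then reverse → sting.

sting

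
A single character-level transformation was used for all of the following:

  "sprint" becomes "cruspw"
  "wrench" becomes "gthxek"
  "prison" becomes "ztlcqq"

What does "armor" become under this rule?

It's a Vigenère-style cipher with numeric key [10,2,3]: position i shifts by key[i mod 3].
On armor: a+10=k, r+2=t, m+3=p, o+10=y, r+2=t.

ktpyt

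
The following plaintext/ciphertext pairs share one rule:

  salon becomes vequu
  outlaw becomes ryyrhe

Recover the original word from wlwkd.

threw

In salon: s→v is +3, a→e is +4, l→q is +5, o→u is +6 — the shift increases by 1 each position. Letter i (0-indexed) is shifted by i+3, so successive shifts are 3, 4, 5, ….
Undoing it on wlwkd: w−3=t, l−4=h, w−5=r, k−6=e, d−7=w.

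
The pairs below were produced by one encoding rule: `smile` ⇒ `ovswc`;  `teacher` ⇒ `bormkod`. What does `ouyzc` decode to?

spoke

The output letters match the input read backwards, each shifted +10: smile reversed is elims. Read the word backwards and shift each letter +10.
Undoing it on ouyzc: shift back: o−10=e, u−10=k, y−10=o, z−10=p, c−10=s → ekops; then reverse → spoke.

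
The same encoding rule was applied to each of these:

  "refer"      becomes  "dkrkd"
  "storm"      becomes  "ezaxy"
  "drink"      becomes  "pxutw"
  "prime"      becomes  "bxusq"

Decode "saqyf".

The shifts repeat in a cycle of length 2: positions 0,1,… shift by +12, +6, then the pattern repeats.
Decoding saqyf: s−12=g, a−6=u, q−12=e, y−6=s, f−12=t.

guest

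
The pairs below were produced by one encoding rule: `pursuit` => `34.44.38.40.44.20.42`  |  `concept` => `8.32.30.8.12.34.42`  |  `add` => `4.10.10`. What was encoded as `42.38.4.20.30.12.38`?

p(#16)→34 and u(#21)→44: differences scale by 2, so n = 2·pos + 2. Each letter becomes 2×(its alphabet position, a=1..z=26) + 2.
Decoding 42.38.4.20.30.12.38: 42→(42−2)÷2=20=t, 38→(38−2)÷2=18=r, 4→(4−2)÷2=1=a, 20→(20−2)÷2=9=i, 30→(30−2)÷2=14=n, 12→(12−2)÷2=5=e, 38→(38−2)÷2=18=r.

trainer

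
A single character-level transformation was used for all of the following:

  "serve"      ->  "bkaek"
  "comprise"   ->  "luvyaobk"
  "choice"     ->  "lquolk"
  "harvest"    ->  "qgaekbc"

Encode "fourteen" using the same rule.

ouaackkw

The shift depends on letter class: consonant s→b is +9, but vowel e→k is +6. The rule splits by letter class: vowels +6, consonants +9.
On fourteen: f(cons)+9=o, o(vowel)+6=u, u(vowel)+6=a, r(cons)+9=a, t(cons)+9=c, e(vowel)+6=k, e(vowel)+6=k, n(cons)+9=w.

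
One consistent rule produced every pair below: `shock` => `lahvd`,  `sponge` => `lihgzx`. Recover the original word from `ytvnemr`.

Compare letters: s→l is +19, h→a is +19, o→h is +19 — a constant shift. Every letter moves 19 places later in the alphabet, wrapping around z→a.
Reversing it on ytvnemr: y−19=f, t−19=a, v−19=c, n−19=u, e−19=l, m−19=t, r−19=y.

faculty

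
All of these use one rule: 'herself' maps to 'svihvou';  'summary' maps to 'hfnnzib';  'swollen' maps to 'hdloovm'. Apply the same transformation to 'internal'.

Each letter is replaced by its mirror in the alphabet: a↔z, b↔y, c↔x, and so on (the Atbash cipher).
For internal: i↔r, n↔m, t↔g, e↔v, r↔i, n↔m, a↔z, l↔o.

rmgvimzo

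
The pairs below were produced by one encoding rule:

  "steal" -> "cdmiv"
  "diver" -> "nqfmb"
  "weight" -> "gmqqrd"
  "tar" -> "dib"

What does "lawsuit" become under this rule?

vigccqd

The shift depends on letter class: consonant s→c is +10, but vowel e→m is +8. The rule splits by letter class: vowels +8, consonants +10.
Applying it to lawsuit: l(cons)+10=v, a(vowel)+8=i, w(cons)+10=g, s(cons)+10=c, u(vowel)+8=c, i(vowel)+8=q, t(cons)+10=d.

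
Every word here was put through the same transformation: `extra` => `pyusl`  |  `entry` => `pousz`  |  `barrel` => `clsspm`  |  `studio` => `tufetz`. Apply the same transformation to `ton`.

uzo

The shift depends on letter class: consonant x→y is +1, but vowel e→p is +11. Vowels shift forward by 11 and consonants shift forward by 1.
On ton: t(cons)+1=u, o(vowel)+11=z, n(cons)+1=o.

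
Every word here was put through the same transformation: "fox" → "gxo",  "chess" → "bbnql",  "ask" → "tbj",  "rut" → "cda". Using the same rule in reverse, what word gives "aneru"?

liver

Read the word backwards and shift each letter +9.
Decoding aneru: shift back: a−9=r, n−9=e, e−9=v, r−9=i, u−9=l → revil; then reverse → liver.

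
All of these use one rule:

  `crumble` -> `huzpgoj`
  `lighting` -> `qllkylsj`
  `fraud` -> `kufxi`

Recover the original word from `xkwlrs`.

A repeating key of period 2 is used — shifts +5, +3 over and over.
Decoding xkwlrs: x−5=s, k−3=h, w−5=r, l−3=i, r−5=m, s−3=p.

shrimp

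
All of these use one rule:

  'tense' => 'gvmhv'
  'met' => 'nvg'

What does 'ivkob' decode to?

reply

Each pair mirrors across the alphabet (t↔g, e↔v, n↔m): positions sum to 25. This is the alphabet-reversal cipher (Atbash): a becomes z, b becomes y, etc.
Reversing it on ivkob: i↔r, v↔e, k↔p, o↔l, b↔y.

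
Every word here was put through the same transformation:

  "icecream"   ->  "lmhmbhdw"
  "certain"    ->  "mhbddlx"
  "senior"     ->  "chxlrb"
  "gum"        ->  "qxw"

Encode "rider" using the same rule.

The shift depends on letter class: consonant c→m is +10, but vowel i→l is +3. Vowels shift forward by 3 and consonants shift forward by 10.
For rider: r(cons)+10=b, i(vowel)+3=l, d(cons)+10=n, e(vowel)+3=h, r(cons)+10=b.

blnhb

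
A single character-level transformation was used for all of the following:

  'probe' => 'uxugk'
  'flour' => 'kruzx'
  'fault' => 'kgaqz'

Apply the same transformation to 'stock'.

xzuhq

Shifts by position in probe: pos 0: p→u (+5), pos 1: r→x (+6), pos 2: o→u (+6), pos 3: b→g (+5), pos 4: e→k (+6) — repeating every 3. It's a Vigenère-style cipher with numeric key [5,6,6]: position i shifts by key[i mod 3].
On stock: s+5=x, t+6=z, o+6=u, c+5=h, k+6=q.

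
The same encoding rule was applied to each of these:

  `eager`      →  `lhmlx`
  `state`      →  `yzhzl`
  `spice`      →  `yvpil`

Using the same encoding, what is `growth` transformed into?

The shift depends on letter class: consonant g→m is +6, but vowel e→l is +7. The rule splits by letter class: vowels +7, consonants +6.
On growth: g(cons)+6=m, r(cons)+6=x, o(vowel)+7=v, w(cons)+6=c, t(cons)+6=z, h(cons)+6=n.

mxvczn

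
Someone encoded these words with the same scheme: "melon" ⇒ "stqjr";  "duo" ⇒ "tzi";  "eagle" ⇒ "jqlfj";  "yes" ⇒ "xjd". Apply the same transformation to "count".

The output letters match the input read backwards, each shifted +5: melon reversed is nolem. Read the word backwards and shift each letter +5.
Applying it to count: reverse → tnuoc; then shift: t+5=y, n+5=s, u+5=z, o+5=t, c+5=h.

yszth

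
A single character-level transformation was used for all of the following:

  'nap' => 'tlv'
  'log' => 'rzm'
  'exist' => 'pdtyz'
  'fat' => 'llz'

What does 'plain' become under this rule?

vrltt

The shift depends on letter class: consonant n→t is +6, but vowel a→l is +11. Vowels shift forward by 11 and consonants shift forward by 6.
For plain: p(cons)+6=v, l(cons)+6=r, a(vowel)+11=l, i(vowel)+11=t, n(cons)+6=t.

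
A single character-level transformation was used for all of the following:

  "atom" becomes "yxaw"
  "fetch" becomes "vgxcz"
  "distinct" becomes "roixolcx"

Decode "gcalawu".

a(0)→y(24) and t(19)→x(23) fit y≡15x+24 (mod 26); the inverse of 15 mod 26 is 7. This is an affine cipher: with a=0,…,z=25, each position x becomes (15x+24) mod 26.
Decoding gcalawu: g(6)→7·(6−24)≡4=e; c(2)→7·(2−24)≡2=c; a(0)→7·(0−24)≡14=o; l(11)→7·(11−24)≡13=n; a(0)→7·(0−24)≡14=o; w(22)→7·(22−24)≡12=m; u(20)→7·(20−24)≡24=y (all mod 26).

economy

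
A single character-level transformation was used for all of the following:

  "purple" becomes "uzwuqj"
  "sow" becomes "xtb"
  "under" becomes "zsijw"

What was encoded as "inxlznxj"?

disguise

Compare letters: p→u is +5, u→z is +5, r→w is +5 — a constant shift. Every letter moves 5 places later in the alphabet, wrapping around z→a.
Undoing it on inxlznxj: i−5=d, n−5=i, x−5=s, l−5=g, z−5=u, n−5=i, x−5=s, j−5=e.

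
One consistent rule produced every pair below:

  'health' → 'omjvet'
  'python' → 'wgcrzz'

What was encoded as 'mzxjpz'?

In health: h→o is +7, e→m is +8, a→j is +9, l→v is +10 — the shift increases by 1 each position. Each letter shifts forward by (position + 7), i.e. 7, 8, 9, … — the shift grows by one for each successive letter.
Decoding mzxjpz: m−7=f, z−8=r, x−9=o, j−10=z, p−11=e, z−12=n.

frozen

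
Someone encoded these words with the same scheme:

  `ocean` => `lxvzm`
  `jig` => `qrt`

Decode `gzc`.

Each pair mirrors across the alphabet (o↔l, c↔x, e↔v): positions sum to 25. Letters are reflected about the middle of the alphabet (position → 25−position): Atbash.
Reversing it on gzc: g↔t, z↔a, c↔x.

tax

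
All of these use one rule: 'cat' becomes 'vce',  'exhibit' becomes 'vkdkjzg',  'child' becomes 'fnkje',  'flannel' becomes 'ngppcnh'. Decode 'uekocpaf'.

The output letters match the input read backwards, each shifted +2: cat reversed is tac. Read the word backwards and shift each letter +2.
Decoding uekocpaf: shift back: u−2=s, e−2=c, k−2=i, o−2=m, c−2=a, p−2=n, a−2=y, f−2=d → scimanyd; then reverse → dynamics.

dynamics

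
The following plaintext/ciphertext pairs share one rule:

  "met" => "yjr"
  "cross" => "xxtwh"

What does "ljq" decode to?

The output letters match the input read backwards, each shifted +5: met reversed is tem. Two steps: reverse the string, then apply a Caesar shift of +5.
Undoing it on ljq: shift back: l−5=g, j−5=e, q−5=l → gel; then reverse → leg.

leg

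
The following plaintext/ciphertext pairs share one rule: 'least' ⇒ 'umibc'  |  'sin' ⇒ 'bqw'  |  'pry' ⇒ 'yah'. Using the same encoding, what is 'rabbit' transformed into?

aikkqc

The shift depends on letter class: consonant l→u is +9, but vowel e→m is +8. The rule splits by letter class: vowels +8, consonants +9.
On rabbit: r(cons)+9=a, a(vowel)+8=i, b(cons)+9=k, b(cons)+9=k, i(vowel)+8=q, t(cons)+9=c.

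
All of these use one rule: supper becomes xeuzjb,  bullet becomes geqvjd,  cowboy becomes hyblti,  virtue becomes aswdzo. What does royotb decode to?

A repeating key of period 2 is used — shifts +5, +10 over and over.
Reversing it on royotb: r−5=m, o−10=e, y−5=t, o−10=e, t−5=o, b−10=r.

meteor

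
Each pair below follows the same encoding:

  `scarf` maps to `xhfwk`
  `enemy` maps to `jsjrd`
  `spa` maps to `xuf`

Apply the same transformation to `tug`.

This is a Caesar cipher with shift 5.
On tug: t+5=y, u+5=z, g+5=l.

yzl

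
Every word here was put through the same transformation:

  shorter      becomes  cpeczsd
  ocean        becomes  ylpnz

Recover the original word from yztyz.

onion

The output letters match the input read backwards, each shifted +11: shorter reversed is retrohs. Two steps: reverse the string, then apply a Caesar shift of +11.
Reversing it on yztyz: shift back: y−11=n, z−11=o, t−11=i, y−11=n, z−11=o → noino; then reverse → onion.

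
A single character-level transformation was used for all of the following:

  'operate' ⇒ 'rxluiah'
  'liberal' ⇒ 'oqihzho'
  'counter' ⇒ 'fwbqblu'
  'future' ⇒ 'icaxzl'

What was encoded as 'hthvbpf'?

elastic

Shifts by position in operate: pos 0: o→r (+3), pos 1: p→x (+8), pos 2: e→l (+7), pos 3: r→u (+3), pos 4: a→i (+8), pos 5: t→a (+7) — repeating every 3. A repeating key of period 3 is used — shifts +3, +8, +7 over and over.
Reversing it on hthvbpf: h−3=e, t−8=l, h−7=a, v−3=s, b−8=t, p−7=i, f−3=c.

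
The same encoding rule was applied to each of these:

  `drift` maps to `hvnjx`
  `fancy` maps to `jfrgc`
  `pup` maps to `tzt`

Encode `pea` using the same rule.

The shift depends on letter class: consonant d→h is +4, but vowel i→n is +5. Two shifts are in play — +5 for a/e/i/o/u, +4 for every other letter.
On pea: p(cons)+4=t, e(vowel)+5=j, a(vowel)+5=f.

tjf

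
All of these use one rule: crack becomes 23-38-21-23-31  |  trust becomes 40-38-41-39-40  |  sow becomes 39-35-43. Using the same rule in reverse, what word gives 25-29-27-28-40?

eight

The number is (letter's place in the alphabet, a=1) + 20.
Reversing it on 25-29-27-28-40: 25→(25−20)÷1=5=e, 29→(29−20)÷1=9=i, 27→(27−20)÷1=7=g, 28→(28−20)÷1=8=h, 40→(40−20)÷1=20=t.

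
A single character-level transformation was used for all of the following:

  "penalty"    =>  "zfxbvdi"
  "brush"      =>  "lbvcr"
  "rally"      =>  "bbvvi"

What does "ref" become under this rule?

Vowels shift forward by 1 and consonants shift forward by 10.
On ref: r(cons)+10=b, e(vowel)+1=f, f(cons)+10=p.

bfp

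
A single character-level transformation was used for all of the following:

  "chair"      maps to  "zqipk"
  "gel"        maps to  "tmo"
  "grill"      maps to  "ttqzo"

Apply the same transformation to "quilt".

btqcy

The output letters match the input read backwards, each shifted +8: chair reversed is riahc. Two steps: reverse the string, then apply a Caesar shift of +8.
On quilt: reverse → tliuq; then shift: t+8=b, l+8=t, i+8=q, u+8=c, q+8=y.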